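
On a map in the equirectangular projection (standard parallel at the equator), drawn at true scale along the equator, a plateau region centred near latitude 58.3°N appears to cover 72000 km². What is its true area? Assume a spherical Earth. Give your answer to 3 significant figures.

37800 km²

For the equirectangular projection with φ₀ = 0 (plate carrée), h = 1 along meridians and k = sec φ along parallels.
Areal scale = h·k = 1 × sec φ; at 58.3°, h = 1.000, k = 1.903, so h·k = 1.903.
True area = apparent / (areal scale) = 72000 / 1.903 ≈ 37800 km².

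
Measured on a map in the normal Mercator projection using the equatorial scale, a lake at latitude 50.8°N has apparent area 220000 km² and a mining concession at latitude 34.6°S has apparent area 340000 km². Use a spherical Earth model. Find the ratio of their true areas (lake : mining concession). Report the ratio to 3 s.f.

0.381

On Mercator the areal scale is sec²φ, so true area = apparent × cos²φ.
True area of lake: 220000 × cos²(50.8°) = 220000 × 0.3995 = 87880 km².
True area of mining concession: 340000 × cos²(34.6°) = 340000 × 0.6776 = 230400 km².
Ratio = 87880 / 230400 ≈ 0.381.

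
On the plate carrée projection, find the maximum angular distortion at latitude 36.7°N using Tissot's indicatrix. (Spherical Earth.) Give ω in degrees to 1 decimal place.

In the plate carrée (x = Rλ, y = Rφ), meridians are true-scale (h = 1) and parallels are stretched by k = sec φ.
At 36.7°: h = 1.000, k = 1.247; principal scales a = 1.247, b = 1.000.
sin(ω/2) = (a − b)/(a + b) = 0.2472/2.247 = 0.1100, so ω = 2 arcsin(0.1100) ≈ 12.6°.

12.6°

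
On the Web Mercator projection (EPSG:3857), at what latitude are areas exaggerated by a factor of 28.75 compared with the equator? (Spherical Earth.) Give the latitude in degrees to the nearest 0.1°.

Mercator areal scale is sec²φ.
sec²φ = 28.75  ⇒  cos²φ = 0.03478  ⇒  cos φ = 0.1865.
φ = arccos(0.1865) ≈ 79.3°.

79.3°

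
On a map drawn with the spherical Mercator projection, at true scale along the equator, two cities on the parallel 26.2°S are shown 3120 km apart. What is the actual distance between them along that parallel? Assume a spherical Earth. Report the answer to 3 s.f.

For Mercator, h = k = sec φ (a conformal cylindrical projection has a single point scale, 1/cos φ).
Along the parallel at 26.2°, map distances are exaggerated by k = sec 26.2° = 1.115.
True distance = 3120 / 1.115 = 3120 × cos 26.2° ≈ 2800 km.

2800 km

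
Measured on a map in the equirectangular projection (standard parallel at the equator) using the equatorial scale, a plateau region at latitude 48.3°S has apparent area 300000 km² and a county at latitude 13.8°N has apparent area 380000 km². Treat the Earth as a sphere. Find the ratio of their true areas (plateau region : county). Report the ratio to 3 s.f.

On the plate carrée, areal scale = h·k = 1 × sec φ, so true area = apparent × cos φ.
True area of plateau region: 300000 × cos(48.3°) = 300000 × 0.6652 = 199600 km².
True area of county: 380000 × cos(13.8°) = 380000 × 0.9711 = 369000 km².
Ratio = 199600 / 369000 ≈ 0.541.

0.541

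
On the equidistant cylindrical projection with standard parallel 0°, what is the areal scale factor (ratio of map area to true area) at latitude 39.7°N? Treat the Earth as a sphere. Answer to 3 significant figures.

In the plate carrée (x = Rλ, y = Rφ), meridians are true-scale (h = 1) and parallels are stretched by k = sec φ.
Areal scale = h·k = 1 × sec φ; at 39.7°, h = 1.000, k = 1.300, so h·k = 1.300.

1.30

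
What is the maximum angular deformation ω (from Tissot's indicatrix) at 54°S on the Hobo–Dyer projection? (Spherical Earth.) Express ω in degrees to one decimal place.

Hobo–Dyer is a cylindrical equal-area projection with standard parallels at ±37.5°. Cylindrical equal-area (φ₀ = 37.5°): h = cos φ / cos 37.5° along meridians, k = cos 37.5° / cos φ along parallels; h·k = 1.
At 54°: h = 0.7409, k = 1.350; principal scales a = 1.350, b = 0.7409.
sin(ω/2) = (a − b)/(a + b) = 0.6088/2.091 = 0.2912, so ω = 2 arcsin(0.2912) ≈ 33.9°.

33.9°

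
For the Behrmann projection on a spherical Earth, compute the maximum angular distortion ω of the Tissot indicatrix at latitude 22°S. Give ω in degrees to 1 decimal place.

Behrmann is a cylindrical equal-area projection with standard parallels at ±30°. A cylindrical equal-area projection with standard parallel φ₀ has meridian scale h = cos φ / cos φ₀ and parallel scale k = cos φ₀ / cos φ (so areas are preserved, h·k = 1).
At 22°: h = 1.071, k = 0.9340; principal scales a = 1.071, b = 0.9340.
sin(ω/2) = (a − b)/(a + b) = 0.1366/2.005 = 0.06813, so ω = 2 arcsin(0.06813) ≈ 7.8°.

7.8°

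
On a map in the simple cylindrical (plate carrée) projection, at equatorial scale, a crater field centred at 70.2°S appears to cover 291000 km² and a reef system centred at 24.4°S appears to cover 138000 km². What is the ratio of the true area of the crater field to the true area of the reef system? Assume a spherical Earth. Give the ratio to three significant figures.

Plate carrée has h = 1 and k = sec φ, giving areal scale sec φ; true area = (apparent area) · cos φ.
True area of crater field: 291000 × cos(70.2°) = 291000 × 0.3387 = 98570 km².
True area of reef system: 138000 × cos(24.4°) = 138000 × 0.9107 = 125700 km².
Ratio = 98570 / 125700 ≈ 0.784.

0.784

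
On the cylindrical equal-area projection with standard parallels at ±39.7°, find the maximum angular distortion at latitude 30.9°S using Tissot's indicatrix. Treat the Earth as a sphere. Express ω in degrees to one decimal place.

12.5°

For cylindrical equal-area with standard parallel φ₀, h = cos φ / cos φ₀ and k = cos φ₀ / cos φ, so h·k = 1.
At 30.9°: h = 1.115, k = 0.8967; principal scales a = 1.115, b = 0.8967.
sin(ω/2) = (a − b)/(a + b) = 0.2186/2.012 = 0.1086, so ω = 2 arcsin(0.1086) ≈ 12.5°.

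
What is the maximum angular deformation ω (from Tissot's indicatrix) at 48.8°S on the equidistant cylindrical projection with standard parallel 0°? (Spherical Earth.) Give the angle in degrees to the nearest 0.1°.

23.7°

In the plate carrée (x = Rλ, y = Rφ), meridians are true-scale (h = 1) and parallels are stretched by k = sec φ.
At 48.8°: h = 1.000, k = 1.518; principal scales a = 1.518, b = 1.000.
sin(ω/2) = (a − b)/(a + b) = 0.5182/2.518 = 0.2058, so ω = 2 arcsin(0.2058) ≈ 23.7°.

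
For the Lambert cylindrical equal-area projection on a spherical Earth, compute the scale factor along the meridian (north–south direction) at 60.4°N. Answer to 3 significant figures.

0.494

The Lambert cylindrical equal-area projection is the cylindrical equal-area projection with its standard parallel at the equator (φ₀ = 0). A cylindrical equal-area projection with standard parallel φ₀ has meridian scale h = cos φ / cos φ₀ and parallel scale k = cos φ₀ / cos φ (so areas are preserved, h·k = 1).
h = cos 60.4° / cos 0° = 0.4939/1.000 = 0.4939.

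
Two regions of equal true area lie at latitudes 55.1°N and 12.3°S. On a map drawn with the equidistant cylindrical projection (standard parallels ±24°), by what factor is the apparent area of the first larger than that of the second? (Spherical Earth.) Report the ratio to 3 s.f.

1.71

In the equirectangular projection with standard parallel φ₀ = 24° (x = Rλ cos φ₀, y = Rφ), meridians are true-scale (h = 1) and the parallel scale is k = cos φ₀ / cos φ.
Areal scale at 55.1°: h·k = 1.000 × 1.597 = 1.597.
Areal scale at 12.3°: h·k = 1.000 × 0.9350 = 0.9350.
Ratio = 1.597/0.9350 ≈ 1.71.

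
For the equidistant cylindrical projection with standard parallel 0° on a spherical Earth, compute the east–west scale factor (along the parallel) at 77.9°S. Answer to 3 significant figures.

4.77

Plate carrée maps x = Rλ, y = Rφ. The meridian scale is h = 1 and the parallel scale is k = 1/cos φ = sec φ.
k = 1/cos 77.9° = 1/0.2096 = 4.771.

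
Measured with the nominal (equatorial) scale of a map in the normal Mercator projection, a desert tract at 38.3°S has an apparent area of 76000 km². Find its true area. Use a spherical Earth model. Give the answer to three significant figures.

Mercator is conformal, so the point scale is isotropic: h = k = sec φ = 1/cos φ.
Areal scale = k² = sec²φ = 1/cos²(38.3°) = 1/0.7848² = 1.624.
True area = apparent / (areal scale) = 76000 / 1.624 ≈ 46800 km².

46800 km²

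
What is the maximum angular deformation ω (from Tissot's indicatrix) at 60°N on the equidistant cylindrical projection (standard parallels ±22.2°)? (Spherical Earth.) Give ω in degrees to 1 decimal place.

In the equirectangular projection with standard parallel φ₀ = 22.2° (x = Rλ cos φ₀, y = Rφ), meridians are true-scale (h = 1) and the parallel scale is k = cos φ₀ / cos φ.
At 60°: h = 1.000, k = 1.852; principal scales a = 1.852, b = 1.000.
sin(ω/2) = (a − b)/(a + b) = 0.8517/2.852 = 0.2987, so ω = 2 arcsin(0.2987) ≈ 34.8°.

34.8°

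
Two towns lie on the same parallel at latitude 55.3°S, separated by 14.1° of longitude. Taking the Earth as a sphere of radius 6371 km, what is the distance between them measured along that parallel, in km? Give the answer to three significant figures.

Arc length along a parallel = R cos φ · Δλ (with Δλ in radians).
= 6371 × cos 55.3° × (14.1° × π/180) = 6371 × 0.5693 × 0.2461 ≈ 893 km.

893 km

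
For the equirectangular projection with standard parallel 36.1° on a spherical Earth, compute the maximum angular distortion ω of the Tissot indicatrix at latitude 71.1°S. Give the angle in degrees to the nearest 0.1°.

With standard parallel φ₀ = 36.1°, the equirectangular projection gives x = Rλ cos φ₀, y = Rφ, so h = 1 and k = cos 36.1° / cos φ.
At 71.1°: h = 1.000, k = 2.494; principal scales a = 2.494, b = 1.000.
sin(ω/2) = (a − b)/(a + b) = 1.494/3.494 = 0.4277, so ω = 2 arcsin(0.4277) ≈ 50.6°.

50.6°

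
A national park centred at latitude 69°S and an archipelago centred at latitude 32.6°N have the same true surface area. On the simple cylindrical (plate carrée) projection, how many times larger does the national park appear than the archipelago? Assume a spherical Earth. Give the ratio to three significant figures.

In the plate carrée (x = Rλ, y = Rφ), meridians are true-scale (h = 1) and parallels are stretched by k = sec φ.
Areal scale at 69°: h·k = 1.000 × 2.790 = 2.790.
Areal scale at 32.6°: h·k = 1.000 × 1.187 = 1.187.
Ratio = 2.790/1.187 ≈ 2.35.

2.35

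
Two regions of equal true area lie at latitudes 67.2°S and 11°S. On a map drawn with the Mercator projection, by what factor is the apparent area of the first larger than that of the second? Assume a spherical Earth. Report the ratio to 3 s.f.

6.42

On Mercator, area is exaggerated by sec²φ = 1/cos²φ.
At 67.2°: sec²(67.2°) = 1/0.3875² = 6.659.
At 11°: sec²(11°) = 1/0.9816² = 1.038.
Ratio = 6.659/1.038 = cos²(11°)/cos²(67.2°) ≈ 6.42.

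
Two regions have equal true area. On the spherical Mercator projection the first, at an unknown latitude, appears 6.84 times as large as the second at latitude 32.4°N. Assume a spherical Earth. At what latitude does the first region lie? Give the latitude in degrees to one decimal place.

Mercator areal scale is sec²φ, so apparent-area ratio = sec²φ₁ / sec²φ₂ = cos²φ₂ / cos²φ₁.
cos²φ₂ / cos²φ₁ = 6.84  ⇒  cos φ₁ = cos 32.4° / √6.84 = 0.8443/2.615 = 0.3228.
φ₁ = arccos(0.3228) ≈ 71.2°.

71.2°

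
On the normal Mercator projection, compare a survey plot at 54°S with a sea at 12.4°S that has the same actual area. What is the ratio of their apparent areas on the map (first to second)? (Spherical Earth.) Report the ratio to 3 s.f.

2.76

Mercator areal scale is sec²φ.
At 54°: sec²(54°) = 1/0.5878² = 2.894.
At 12.4°: sec²(12.4°) = 1/0.9767² = 1.048.
Ratio = 2.894/1.048 = cos²(12.4°)/cos²(54°) ≈ 2.76.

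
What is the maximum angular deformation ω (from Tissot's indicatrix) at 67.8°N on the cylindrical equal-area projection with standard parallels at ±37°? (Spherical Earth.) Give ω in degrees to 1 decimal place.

For cylindrical equal-area with standard parallel φ₀, h = cos φ / cos φ₀ and k = cos φ₀ / cos φ, so h·k = 1.
At 67.8°: h = 0.4731, k = 2.114; principal scales a = 2.114, b = 0.4731.
sin(ω/2) = (a − b)/(a + b) = 1.641/2.587 = 0.6342, so ω = 2 arcsin(0.6342) ≈ 78.7°.

78.7°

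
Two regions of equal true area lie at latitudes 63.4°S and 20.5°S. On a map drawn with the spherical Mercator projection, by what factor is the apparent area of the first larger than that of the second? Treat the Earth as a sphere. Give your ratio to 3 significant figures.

4.38

Mercator areal scale is sec²φ.
At 63.4°: sec²(63.4°) = 1/0.4478² = 4.988.
At 20.5°: sec²(20.5°) = 1/0.9367² = 1.140.
Ratio = 4.988/1.140 = cos²(20.5°)/cos²(63.4°) ≈ 4.38.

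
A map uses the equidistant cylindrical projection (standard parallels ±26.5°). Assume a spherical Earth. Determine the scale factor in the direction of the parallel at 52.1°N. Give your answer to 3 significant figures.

With standard parallel φ₀ = 26.5°, the equirectangular projection gives x = Rλ cos φ₀, y = Rφ, so h = 1 and k = cos 26.5° / cos φ.
k = cos 26.5° / cos 52.1° = 0.8949/0.6143 = 1.457.

1.46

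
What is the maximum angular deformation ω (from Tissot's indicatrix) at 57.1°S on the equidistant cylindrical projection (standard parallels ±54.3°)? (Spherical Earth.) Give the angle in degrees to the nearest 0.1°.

With standard parallel φ₀ = 54.3°, the equirectangular projection gives x = Rλ cos φ₀, y = Rφ, so h = 1 and k = cos 54.3° / cos φ.
At 57.1°: h = 1.000, k = 1.074; principal scales a = 1.074, b = 1.000.
sin(ω/2) = (a − b)/(a + b) = 0.07432/2.074 = 0.03583, so ω = 2 arcsin(0.03583) ≈ 4.1°.

4.1°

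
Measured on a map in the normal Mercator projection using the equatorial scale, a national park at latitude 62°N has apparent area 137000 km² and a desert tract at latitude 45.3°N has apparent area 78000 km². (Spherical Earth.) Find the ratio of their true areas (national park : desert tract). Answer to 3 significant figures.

0.782

Since Mercator area scale is 1/cos²φ, the true area equals the apparent area multiplied by cos²φ.
True area of national park: 137000 × cos²(62°) = 137000 × 0.2204 = 30200 km².
True area of desert tract: 78000 × cos²(45.3°) = 78000 × 0.4948 = 38590 km².
Ratio = 30200 / 38590 ≈ 0.782.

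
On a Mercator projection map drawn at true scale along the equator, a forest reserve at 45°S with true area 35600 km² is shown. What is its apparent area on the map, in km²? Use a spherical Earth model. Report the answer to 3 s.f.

For Mercator, h = k = sec φ (a conformal cylindrical projection has a single point scale, 1/cos φ).
Areal scale = k² = sec²φ = 1/cos²(45°) = 1/0.7071² = 2.000.
Apparent area = 35600 × 2.000 ≈ 71200 km².

71200 km²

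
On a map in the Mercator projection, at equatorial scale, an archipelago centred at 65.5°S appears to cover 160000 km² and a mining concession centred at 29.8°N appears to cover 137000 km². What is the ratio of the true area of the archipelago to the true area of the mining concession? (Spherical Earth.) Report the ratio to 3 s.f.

0.267

On Mercator the areal scale is sec²φ, so true area = apparent × cos²φ.
True area of archipelago: 160000 × cos²(65.5°) = 160000 × 0.1720 = 27520 km².
True area of mining concession: 137000 × cos²(29.8°) = 137000 × 0.7530 = 103200 km².
Ratio = 27520 / 103200 ≈ 0.267.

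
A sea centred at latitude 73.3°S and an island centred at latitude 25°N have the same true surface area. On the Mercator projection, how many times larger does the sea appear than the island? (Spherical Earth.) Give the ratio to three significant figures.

9.95

Mercator is conformal with k = sec φ, so areal scale = k² = sec²φ.
At 73.3°: sec²(73.3°) = 1/0.2874² = 12.11.
At 25°: sec²(25°) = 1/0.9063² = 1.217.
Ratio = 12.11/1.217 = cos²(25°)/cos²(73.3°) ≈ 9.95.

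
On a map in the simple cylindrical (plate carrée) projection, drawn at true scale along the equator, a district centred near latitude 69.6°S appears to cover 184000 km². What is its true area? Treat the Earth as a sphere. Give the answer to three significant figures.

64100 km²

In the plate carrée (x = Rλ, y = Rφ), meridians are true-scale (h = 1) and parallels are stretched by k = sec φ.
Areal scale = h·k = 1 × sec φ; at 69.6°, h = 1.000, k = 2.869, so h·k = 2.869.
True area = apparent / (areal scale) = 184000 / 2.869 ≈ 64100 km².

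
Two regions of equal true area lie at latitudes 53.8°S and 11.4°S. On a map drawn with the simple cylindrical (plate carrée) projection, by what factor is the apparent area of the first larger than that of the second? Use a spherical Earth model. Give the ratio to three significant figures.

1.66

In the plate carrée (x = Rλ, y = Rφ), meridians are true-scale (h = 1) and parallels are stretched by k = sec φ.
Areal scale at 53.8°: h·k = 1.000 × 1.693 = 1.693.
Areal scale at 11.4°: h·k = 1.000 × 1.020 = 1.020.
Ratio = 1.693/1.020 ≈ 1.66.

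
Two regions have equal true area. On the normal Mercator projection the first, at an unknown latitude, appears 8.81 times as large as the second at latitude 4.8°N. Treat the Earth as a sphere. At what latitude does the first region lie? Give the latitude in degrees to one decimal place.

For equal true areas on Mercator, apparent areas scale as sec²φ, so the ratio is cos²φ₂ / cos²φ₁.
cos²φ₂ / cos²φ₁ = 8.81  ⇒  cos φ₁ = cos 4.8° / √8.81 = 0.9965/2.968 = 0.3357.
φ₁ = arccos(0.3357) ≈ 70.4°.

70.4°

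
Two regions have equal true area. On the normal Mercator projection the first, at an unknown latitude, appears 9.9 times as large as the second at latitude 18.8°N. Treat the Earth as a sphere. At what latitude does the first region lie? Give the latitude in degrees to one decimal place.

For equal true areas on Mercator, apparent areas scale as sec²φ, so the ratio is cos²φ₂ / cos²φ₁.
cos²φ₂ / cos²φ₁ = 9.9  ⇒  cos φ₁ = cos 18.8° / √9.9 = 0.9466/3.146 = 0.3009.
φ₁ = arccos(0.3009) ≈ 72.5°.

72.5°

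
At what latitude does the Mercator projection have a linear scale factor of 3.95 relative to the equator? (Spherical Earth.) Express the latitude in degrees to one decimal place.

75.3°

Mercator scale is k = sec φ = 1/cos φ.
1/cos φ = 3.95  ⇒  cos φ = 0.2532  ⇒  φ = arccos(0.2532) ≈ 75.3°.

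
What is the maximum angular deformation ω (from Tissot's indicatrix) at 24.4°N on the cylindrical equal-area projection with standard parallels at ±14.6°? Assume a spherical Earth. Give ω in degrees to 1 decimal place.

Cylindrical equal-area (φ₀ = 14.6°): h = cos φ / cos 14.6° along meridians, k = cos 14.6° / cos φ along parallels; h·k = 1.
At 24.4°: h = 0.9411, k = 1.063; principal scales a = 1.063, b = 0.9411.
sin(ω/2) = (a − b)/(a + b) = 0.1215/2.004 = 0.06066, so ω = 2 arcsin(0.06066) ≈ 7.0°.

7.0°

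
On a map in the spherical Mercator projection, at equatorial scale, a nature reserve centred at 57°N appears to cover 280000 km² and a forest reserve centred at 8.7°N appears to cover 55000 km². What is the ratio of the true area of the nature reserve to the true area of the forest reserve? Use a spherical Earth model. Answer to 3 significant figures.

On Mercator the areal scale is sec²φ, so true area = apparent × cos²φ.
True area of nature reserve: 280000 × cos²(57°) = 280000 × 0.2966 = 83060 km².
True area of forest reserve: 55000 × cos²(8.7°) = 55000 × 0.9771 = 53740 km².
Ratio = 83060 / 53740 ≈ 1.55.

1.55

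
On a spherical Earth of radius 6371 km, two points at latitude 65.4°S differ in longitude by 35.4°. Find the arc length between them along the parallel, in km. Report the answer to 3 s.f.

1640 km

Arc length along a parallel = R cos φ · Δλ (with Δλ in radians).
= 6371 × cos 65.4° × (35.4° × π/180) = 6371 × 0.4163 × 0.6178 ≈ 1640 km.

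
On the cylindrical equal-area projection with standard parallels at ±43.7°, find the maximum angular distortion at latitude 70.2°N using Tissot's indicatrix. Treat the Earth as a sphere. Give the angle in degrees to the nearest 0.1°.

Cylindrical equal-area (φ₀ = 43.7°): h = cos φ / cos 43.7° along meridians, k = cos 43.7° / cos φ along parallels; h·k = 1.
At 70.2°: h = 0.4685, k = 2.134; principal scales a = 2.134, b = 0.4685.
sin(ω/2) = (a − b)/(a + b) = 1.666/2.603 = 0.6400, so ω = 2 arcsin(0.6400) ≈ 79.6°.

79.6°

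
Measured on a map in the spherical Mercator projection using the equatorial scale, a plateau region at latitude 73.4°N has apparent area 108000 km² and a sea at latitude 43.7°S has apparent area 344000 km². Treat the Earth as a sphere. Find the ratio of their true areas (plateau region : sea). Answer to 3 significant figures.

On Mercator the areal scale is sec²φ, so true area = apparent × cos²φ.
True area of plateau region: 108000 × cos²(73.4°) = 108000 × 0.08162 = 8815 km².
True area of sea: 344000 × cos²(43.7°) = 344000 × 0.5227 = 179800 km².
Ratio = 8815 / 179800 ≈ 0.0490.

0.0490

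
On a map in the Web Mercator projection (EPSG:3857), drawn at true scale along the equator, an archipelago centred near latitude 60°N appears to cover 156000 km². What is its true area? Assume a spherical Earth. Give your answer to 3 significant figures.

For Mercator, h = k = sec φ (a conformal cylindrical projection has a single point scale, 1/cos φ).
Areal scale = k² = sec²φ = 1/cos²(60°) = 1/0.5000² = 4.000.
True area = apparent / (areal scale) = 156000 / 4.000 ≈ 39000 km².

39000 km²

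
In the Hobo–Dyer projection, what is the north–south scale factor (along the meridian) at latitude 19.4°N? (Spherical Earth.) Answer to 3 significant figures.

The Hobo–Dyer projection is cylindrical equal-area with φ₀ = 37.5°. Cylindrical equal-area (φ₀ = 37.5°): h = cos φ / cos 37.5° along meridians, k = cos 37.5° / cos φ along parallels; h·k = 1.
h = cos 19.4° / cos 37.5° = 0.9432/0.7934 = 1.189.

1.19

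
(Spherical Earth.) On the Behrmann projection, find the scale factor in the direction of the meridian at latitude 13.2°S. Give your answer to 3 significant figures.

1.12

The Behrmann projection is cylindrical equal-area with φ₀ = 30°. A cylindrical equal-area projection with standard parallel φ₀ has meridian scale h = cos φ / cos φ₀ and parallel scale k = cos φ₀ / cos φ (so areas are preserved, h·k = 1).
h = cos 13.2° / cos 30° = 0.9736/0.8660 = 1.124.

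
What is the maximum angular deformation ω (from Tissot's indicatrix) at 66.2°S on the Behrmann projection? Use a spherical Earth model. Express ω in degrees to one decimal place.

80.1°

The Behrmann projection is cylindrical equal-area with φ₀ = 30°. Cylindrical equal-area (φ₀ = 30°): h = cos φ / cos 30° along meridians, k = cos 30° / cos φ along parallels; h·k = 1.
At 66.2°: h = 0.4660, k = 2.146; principal scales a = 2.146, b = 0.4660.
sin(ω/2) = (a − b)/(a + b) = 1.680/2.612 = 0.6432, so ω = 2 arcsin(0.6432) ≈ 80.1°.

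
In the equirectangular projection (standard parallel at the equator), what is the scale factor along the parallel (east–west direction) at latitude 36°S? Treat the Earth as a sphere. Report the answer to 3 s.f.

Plate carrée maps x = Rλ, y = Rφ. The meridian scale is h = 1 and the parallel scale is k = 1/cos φ = sec φ.
k = 1/cos 36° = 1/0.8090 = 1.236.

1.24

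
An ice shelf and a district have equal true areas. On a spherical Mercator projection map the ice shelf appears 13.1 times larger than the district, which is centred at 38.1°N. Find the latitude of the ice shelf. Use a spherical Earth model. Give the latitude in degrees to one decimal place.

77.4°

Mercator areal scale is sec²φ, so apparent-area ratio = sec²φ₁ / sec²φ₂ = cos²φ₂ / cos²φ₁.
cos²φ₂ / cos²φ₁ = 13.1  ⇒  cos φ₁ = cos 38.1° / √13.1 = 0.7869/3.619 = 0.2174.
φ₁ = arccos(0.2174) ≈ 77.4°.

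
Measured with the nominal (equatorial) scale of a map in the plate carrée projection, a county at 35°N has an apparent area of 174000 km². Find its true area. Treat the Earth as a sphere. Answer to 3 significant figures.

In the plate carrée (x = Rλ, y = Rφ), meridians are true-scale (h = 1) and parallels are stretched by k = sec φ.
Areal scale = h·k = 1 × sec φ; at 35°, h = 1.000, k = 1.221, so h·k = 1.221.
True area = apparent / (areal scale) = 174000 / 1.221 ≈ 143000 km².

143000 km²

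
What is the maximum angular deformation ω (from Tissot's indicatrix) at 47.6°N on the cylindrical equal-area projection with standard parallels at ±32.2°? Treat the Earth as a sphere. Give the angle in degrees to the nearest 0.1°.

25.8°

For cylindrical equal-area with standard parallel φ₀, h = cos φ / cos φ₀ and k = cos φ₀ / cos φ, so h·k = 1.
At 47.6°: h = 0.7969, k = 1.255; principal scales a = 1.255, b = 0.7969.
sin(ω/2) = (a − b)/(a + b) = 0.4581/2.052 = 0.2232, so ω = 2 arcsin(0.2232) ≈ 25.8°.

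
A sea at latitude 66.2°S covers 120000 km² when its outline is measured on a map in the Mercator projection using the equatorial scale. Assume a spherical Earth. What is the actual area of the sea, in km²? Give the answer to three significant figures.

19500 km²

For Mercator, h = k = sec φ (a conformal cylindrical projection has a single point scale, 1/cos φ).
Areal scale = k² = sec²φ = 1/cos²(66.2°) = 1/0.4035² = 6.141.
True area = apparent / (areal scale) = 120000 / 6.141 ≈ 19500 km².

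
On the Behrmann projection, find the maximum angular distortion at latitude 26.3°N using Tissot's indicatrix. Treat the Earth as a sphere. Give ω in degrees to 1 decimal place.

4.0°

The Behrmann projection is cylindrical equal-area with φ₀ = 30°. For cylindrical equal-area with standard parallel φ₀, h = cos φ / cos φ₀ and k = cos φ₀ / cos φ, so h·k = 1.
At 26.3°: h = 1.035, k = 0.9660; principal scales a = 1.035, b = 0.9660.
sin(ω/2) = (a − b)/(a + b) = 0.06915/2.001 = 0.03456, so ω = 2 arcsin(0.03456) ≈ 4.0°.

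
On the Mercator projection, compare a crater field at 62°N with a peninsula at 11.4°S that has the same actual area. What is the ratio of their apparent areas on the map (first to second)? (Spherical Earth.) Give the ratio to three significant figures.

Mercator areal scale is sec²φ.
At 62°: sec²(62°) = 1/0.4695² = 4.537.
At 11.4°: sec²(11.4°) = 1/0.9803² = 1.041.
Ratio = 4.537/1.041 = cos²(11.4°)/cos²(62°) ≈ 4.36.

4.36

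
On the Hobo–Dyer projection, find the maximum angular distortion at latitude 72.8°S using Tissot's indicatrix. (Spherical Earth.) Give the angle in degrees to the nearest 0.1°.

98.2°

The Hobo–Dyer projection is cylindrical equal-area with φ₀ = 37.5°. A cylindrical equal-area projection with standard parallel φ₀ has meridian scale h = cos φ / cos φ₀ and parallel scale k = cos φ₀ / cos φ (so areas are preserved, h·k = 1).
At 72.8°: h = 0.3727, k = 2.683; principal scales a = 2.683, b = 0.3727.
sin(ω/2) = (a − b)/(a + b) = 2.310/3.056 = 0.7560, so ω = 2 arcsin(0.7560) ≈ 98.2°.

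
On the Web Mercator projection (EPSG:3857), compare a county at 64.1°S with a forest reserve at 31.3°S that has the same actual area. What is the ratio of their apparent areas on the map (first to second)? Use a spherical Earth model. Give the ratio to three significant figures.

3.83

Mercator areal scale is sec²φ.
At 64.1°: sec²(64.1°) = 1/0.4368² = 5.241.
At 31.3°: sec²(31.3°) = 1/0.8545² = 1.370.
Ratio = 5.241/1.370 = cos²(31.3°)/cos²(64.1°) ≈ 3.83.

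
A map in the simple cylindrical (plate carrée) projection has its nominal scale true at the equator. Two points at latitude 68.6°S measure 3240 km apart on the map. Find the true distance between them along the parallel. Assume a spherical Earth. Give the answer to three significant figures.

Plate carrée maps x = Rλ, y = Rφ. The meridian scale is h = 1 and the parallel scale is k = 1/cos φ = sec φ.
Along the parallel at 68.6°, map distances are exaggerated by k = sec 68.6° = 2.741.
True distance = 3240 / 2.741 = 3240 × cos 68.6° ≈ 1180 km.

1180 km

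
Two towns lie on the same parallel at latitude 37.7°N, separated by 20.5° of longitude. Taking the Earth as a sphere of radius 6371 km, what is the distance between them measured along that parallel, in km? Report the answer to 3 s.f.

Arc length along a parallel = R cos φ · Δλ (with Δλ in radians).
= 6371 × cos 37.7° × (20.5° × π/180) = 6371 × 0.7912 × 0.3578 ≈ 1800 km.

1800 km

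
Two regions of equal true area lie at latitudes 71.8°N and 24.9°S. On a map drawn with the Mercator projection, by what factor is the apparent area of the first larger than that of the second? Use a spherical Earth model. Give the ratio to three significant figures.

8.43

Mercator areal scale is sec²φ.
At 71.8°: sec²(71.8°) = 1/0.3123² = 10.25.
At 24.9°: sec²(24.9°) = 1/0.9070² = 1.215.
Ratio = 10.25/1.215 = cos²(24.9°)/cos²(71.8°) ≈ 8.43.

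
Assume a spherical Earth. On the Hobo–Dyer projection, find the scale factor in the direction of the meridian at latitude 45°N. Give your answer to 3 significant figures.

The Hobo–Dyer projection is cylindrical equal-area with φ₀ = 37.5°. Cylindrical equal-area (φ₀ = 37.5°): h = cos φ / cos 37.5° along meridians, k = cos 37.5° / cos φ along parallels; h·k = 1.
h = cos 45° / cos 37.5° = 0.7071/0.7934 = 0.8913.

0.891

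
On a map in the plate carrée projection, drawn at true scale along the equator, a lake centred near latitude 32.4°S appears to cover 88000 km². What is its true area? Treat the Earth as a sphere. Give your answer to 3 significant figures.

In the plate carrée (x = Rλ, y = Rφ), meridians are true-scale (h = 1) and parallels are stretched by k = sec φ.
Areal scale = h·k = 1 × sec φ; at 32.4°, h = 1.000, k = 1.184, so h·k = 1.184.
True area = apparent / (areal scale) = 88000 / 1.184 ≈ 74300 km².

74300 km²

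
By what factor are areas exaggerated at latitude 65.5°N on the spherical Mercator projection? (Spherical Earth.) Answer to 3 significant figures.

5.81

Mercator is conformal, so the point scale is isotropic: h = k = sec φ = 1/cos φ.
Areal scale = k² = sec²φ = 1/cos²(65.5°) = 1/0.4147² = 5.815.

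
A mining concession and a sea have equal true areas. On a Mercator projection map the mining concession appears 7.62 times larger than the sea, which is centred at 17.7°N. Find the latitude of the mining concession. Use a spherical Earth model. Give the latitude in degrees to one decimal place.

69.8°

On Mercator, (apparent₁)/(apparent₂) = sec²φ₁ / sec²φ₂ when true areas are equal.
cos²φ₂ / cos²φ₁ = 7.62  ⇒  cos φ₁ = cos 17.7° / √7.62 = 0.9527/2.760 = 0.3451.
φ₁ = arccos(0.3451) ≈ 69.8°.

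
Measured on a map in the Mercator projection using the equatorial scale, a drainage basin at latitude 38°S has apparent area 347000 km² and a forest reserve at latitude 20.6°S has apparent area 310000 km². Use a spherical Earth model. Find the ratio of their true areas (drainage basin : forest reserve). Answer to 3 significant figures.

Mercator's areal exaggeration is sec²φ; hence true area = (apparent area) · cos²φ.
True area of drainage basin: 347000 × cos²(38°) = 347000 × 0.6210 = 215500 km².
True area of forest reserve: 310000 × cos²(20.6°) = 310000 × 0.8762 = 271600 km².
Ratio = 215500 / 271600 ≈ 0.793.

0.793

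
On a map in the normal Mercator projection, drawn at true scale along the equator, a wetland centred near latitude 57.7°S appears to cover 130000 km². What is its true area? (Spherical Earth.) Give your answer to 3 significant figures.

The Mercator projection is conformal; its linear scale factor is the same in every direction and equals sec φ = 1/cos φ.
Areal scale = k² = sec²φ = 1/cos²(57.7°) = 1/0.5344² = 3.502.
True area = apparent / (areal scale) = 130000 / 3.502 ≈ 37100 km².

37100 km²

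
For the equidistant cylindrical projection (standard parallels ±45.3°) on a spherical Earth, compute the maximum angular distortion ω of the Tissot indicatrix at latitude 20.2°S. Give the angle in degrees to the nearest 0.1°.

16.5°

The equidistant cylindrical projection with φ₀ = 45.3° has h = 1 (meridians true) and k = cos φ₀ / cos φ along parallels.
At 20.2°: h = 1.000, k = 0.7495; principal scales a = 1.000, b = 0.7495.
sin(ω/2) = (a − b)/(a + b) = 0.2505/1.749 = 0.1432, so ω = 2 arcsin(0.1432) ≈ 16.5°.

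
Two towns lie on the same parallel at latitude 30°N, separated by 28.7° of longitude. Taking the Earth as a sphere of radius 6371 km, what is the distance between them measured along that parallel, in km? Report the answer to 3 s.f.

2760 km

Arc length along a parallel = R cos φ · Δλ (with Δλ in radians).
= 6371 × cos 30° × (28.7° × π/180) = 6371 × 0.8660 × 0.5009 ≈ 2760 km.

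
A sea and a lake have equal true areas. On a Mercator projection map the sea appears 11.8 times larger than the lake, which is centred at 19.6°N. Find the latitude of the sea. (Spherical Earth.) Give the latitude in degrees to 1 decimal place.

74.1°

On Mercator, (apparent₁)/(apparent₂) = sec²φ₁ / sec²φ₂ when true areas are equal.
cos²φ₂ / cos²φ₁ = 11.8  ⇒  cos φ₁ = cos 19.6° / √11.8 = 0.9421/3.435 = 0.2742.
φ₁ = arccos(0.2742) ≈ 74.1°.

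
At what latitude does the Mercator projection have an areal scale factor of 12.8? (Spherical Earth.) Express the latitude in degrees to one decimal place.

73.8°

Mercator areal scale is sec²φ.
sec²φ = 12.8  ⇒  cos²φ = 0.07812  ⇒  cos φ = 0.2795.
φ = arccos(0.2795) ≈ 73.8°.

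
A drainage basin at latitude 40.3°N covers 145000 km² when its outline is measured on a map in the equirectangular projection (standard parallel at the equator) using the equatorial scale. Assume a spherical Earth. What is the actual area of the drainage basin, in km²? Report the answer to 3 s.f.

111000 km²

Plate carrée maps x = Rλ, y = Rφ. The meridian scale is h = 1 and the parallel scale is k = 1/cos φ = sec φ.
Areal scale = h·k = 1 × sec φ; at 40.3°, h = 1.000, k = 1.311, so h·k = 1.311.
True area = apparent / (areal scale) = 145000 / 1.311 ≈ 111000 km².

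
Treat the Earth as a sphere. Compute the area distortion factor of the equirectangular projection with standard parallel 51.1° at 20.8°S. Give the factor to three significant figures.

0.672

With standard parallel φ₀ = 51.1°, the equirectangular projection gives x = Rλ cos φ₀, y = Rφ, so h = 1 and k = cos 51.1° / cos φ.
Areal scale = h·k = 1 × cos φ₀ / cos φ; at 20.8°, h = 1.000, k = 0.6717, so h·k = 0.6717.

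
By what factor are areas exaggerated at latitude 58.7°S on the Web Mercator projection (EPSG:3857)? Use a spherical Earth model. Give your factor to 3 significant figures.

3.71

The Mercator projection is conformal; its linear scale factor is the same in every direction and equals sec φ = 1/cos φ.
Areal scale = k² = sec²φ = 1/cos²(58.7°) = 1/0.5195² = 3.705.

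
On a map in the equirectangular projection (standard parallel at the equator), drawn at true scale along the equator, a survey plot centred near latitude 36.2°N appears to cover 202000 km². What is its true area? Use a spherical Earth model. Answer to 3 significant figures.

In the plate carrée (x = Rλ, y = Rφ), meridians are true-scale (h = 1) and parallels are stretched by k = sec φ.
Areal scale = h·k = 1 × sec φ; at 36.2°, h = 1.000, k = 1.239, so h·k = 1.239.
True area = apparent / (areal scale) = 202000 / 1.239 ≈ 163000 km².

163000 km²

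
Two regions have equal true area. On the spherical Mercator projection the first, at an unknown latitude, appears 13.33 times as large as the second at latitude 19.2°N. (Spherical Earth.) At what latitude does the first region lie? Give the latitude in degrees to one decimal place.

Mercator areal scale is sec²φ, so apparent-area ratio = sec²φ₁ / sec²φ₂ = cos²φ₂ / cos²φ₁.
cos²φ₂ / cos²φ₁ = 13.33  ⇒  cos φ₁ = cos 19.2° / √13.33 = 0.9444/3.651 = 0.2587.
φ₁ = arccos(0.2587) ≈ 75.0°.

75.0°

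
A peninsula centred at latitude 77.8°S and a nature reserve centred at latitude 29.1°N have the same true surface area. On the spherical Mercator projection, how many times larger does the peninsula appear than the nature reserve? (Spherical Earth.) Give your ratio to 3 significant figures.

Mercator is conformal with k = sec φ, so areal scale = k² = sec²φ.
At 77.8°: sec²(77.8°) = 1/0.2113² = 22.39.
At 29.1°: sec²(29.1°) = 1/0.8738² = 1.310.
Ratio = 22.39/1.310 = cos²(29.1°)/cos²(77.8°) ≈ 17.1.

17.1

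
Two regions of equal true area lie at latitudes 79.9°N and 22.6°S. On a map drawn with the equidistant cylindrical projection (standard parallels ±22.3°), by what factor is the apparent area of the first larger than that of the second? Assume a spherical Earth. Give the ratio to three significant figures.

5.26

In the equirectangular projection with standard parallel φ₀ = 22.3° (x = Rλ cos φ₀, y = Rφ), meridians are true-scale (h = 1) and the parallel scale is k = cos φ₀ / cos φ.
Areal scale at 79.9°: h·k = 1.000 × 5.276 = 5.276.
Areal scale at 22.6°: h·k = 1.000 × 1.002 = 1.002.
Ratio = 5.276/1.002 ≈ 5.26.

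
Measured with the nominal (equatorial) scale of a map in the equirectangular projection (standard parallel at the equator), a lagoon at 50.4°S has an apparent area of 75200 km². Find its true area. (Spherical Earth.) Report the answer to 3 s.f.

47900 km²

For the equirectangular projection with φ₀ = 0 (plate carrée), h = 1 along meridians and k = sec φ along parallels.
Areal scale = h·k = 1 × sec φ; at 50.4°, h = 1.000, k = 1.569, so h·k = 1.569.
True area = apparent / (areal scale) = 75200 / 1.569 ≈ 47900 km².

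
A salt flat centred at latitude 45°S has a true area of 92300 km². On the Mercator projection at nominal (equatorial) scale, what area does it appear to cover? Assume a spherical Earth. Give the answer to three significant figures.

The Mercator projection is conformal; its linear scale factor is the same in every direction and equals sec φ = 1/cos φ.
Areal scale = k² = sec²φ = 1/cos²(45°) = 1/0.7071² = 2.000.
Apparent area = 92300 × 2.000 ≈ 185000 km².

185000 km²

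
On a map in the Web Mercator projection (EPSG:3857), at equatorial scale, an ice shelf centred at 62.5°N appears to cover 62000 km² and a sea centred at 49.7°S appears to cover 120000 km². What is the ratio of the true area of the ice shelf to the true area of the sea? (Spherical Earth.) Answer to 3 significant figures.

Mercator's areal exaggeration is sec²φ; hence true area = (apparent area) · cos²φ.
True area of ice shelf: 62000 × cos²(62.5°) = 62000 × 0.2132 = 13220 km².
True area of sea: 120000 × cos²(49.7°) = 120000 × 0.4183 = 50200 km².
Ratio = 13220 / 50200 ≈ 0.263.

0.263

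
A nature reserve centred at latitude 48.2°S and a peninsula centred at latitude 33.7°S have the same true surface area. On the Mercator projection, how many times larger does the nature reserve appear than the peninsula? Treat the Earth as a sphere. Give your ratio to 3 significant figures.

1.56

On Mercator, area is exaggerated by sec²φ = 1/cos²φ.
At 48.2°: sec²(48.2°) = 1/0.6665² = 2.251.
At 33.7°: sec²(33.7°) = 1/0.8320² = 1.445.
Ratio = 2.251/1.445 = cos²(33.7°)/cos²(48.2°) ≈ 1.56.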